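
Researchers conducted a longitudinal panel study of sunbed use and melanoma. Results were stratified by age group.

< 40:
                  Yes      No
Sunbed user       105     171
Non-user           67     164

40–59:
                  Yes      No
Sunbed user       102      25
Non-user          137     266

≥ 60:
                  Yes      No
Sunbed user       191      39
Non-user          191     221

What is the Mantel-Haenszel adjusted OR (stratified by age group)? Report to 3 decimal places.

OR_MH = Σ(aᵢdᵢ/nᵢ) / Σ(bᵢcᵢ/nᵢ), where nᵢ is the stratum total.
Stratum 1 (< 40): n = 507; a·d/n = 105·164/507 = 33.9645; b·c/n = 171·67/507 = 22.5976
Stratum 2 (40–59): n = 530; a·d/n = 102·266/530 = 51.1925; b·c/n = 25·137/530 = 6.4623
Stratum 3 (≥ 60): n = 642; a·d/n = 191·221/642 = 65.7492; b·c/n = 39·191/642 = 11.6028
OR_MH = (33.9645 + 51.1925 + 65.7492) / (22.5976 + 6.4623 + 11.6028) = 150.9062 / 40.6627 = 3.71117

3.711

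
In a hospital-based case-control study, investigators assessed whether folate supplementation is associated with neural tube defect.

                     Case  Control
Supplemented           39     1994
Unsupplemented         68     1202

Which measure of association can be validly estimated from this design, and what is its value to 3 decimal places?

0.346

Cells: a = 39, b = 1994, c = 68, d = 1202.
This is a hospital-based case-control study: participants were sampled on outcome status, so risks in the source population cannot be estimated directly — relative risk is not valid here. The odds ratio is the appropriate measure.
OR = (a·d)/(b·c) = (39 × 1202) / (1994 × 68) = 46878 / 135592 = 0.34573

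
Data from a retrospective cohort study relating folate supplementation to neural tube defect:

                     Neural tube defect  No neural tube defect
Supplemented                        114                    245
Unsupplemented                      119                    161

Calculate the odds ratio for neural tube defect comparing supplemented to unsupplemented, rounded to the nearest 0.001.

0.630

Cells: a = 114, b = 245, c = 119, d = 161.
OR = (a·d)/(b·c) = (114 × 161) / (245 × 119) = 18354 / 29155 = 0.62953
Exposure is associated with lower odds of neural tube defect (OR = 0.63 < 1).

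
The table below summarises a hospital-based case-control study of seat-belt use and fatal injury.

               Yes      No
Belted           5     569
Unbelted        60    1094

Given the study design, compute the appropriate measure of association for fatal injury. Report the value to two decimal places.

Cells: a = 5, b = 569, c = 60, d = 1094.
This is a hospital-based case-control study: participants were sampled on outcome status, so risks in the source population cannot be estimated directly — relative risk is not valid here. The odds ratio is the appropriate measure.
OR = (a·d)/(b·c) = (5 × 1094) / (569 × 60) = 5470 / 34140 = 0.16022

0.16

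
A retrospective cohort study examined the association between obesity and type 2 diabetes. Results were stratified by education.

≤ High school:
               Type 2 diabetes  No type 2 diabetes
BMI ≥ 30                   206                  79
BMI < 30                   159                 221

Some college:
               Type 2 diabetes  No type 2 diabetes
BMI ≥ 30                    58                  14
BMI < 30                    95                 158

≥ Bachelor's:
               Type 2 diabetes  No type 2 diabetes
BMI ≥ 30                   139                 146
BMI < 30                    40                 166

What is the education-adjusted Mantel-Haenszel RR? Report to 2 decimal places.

RR_MH = Σ(aᵢ·n₀ᵢ/nᵢ) / Σ(cᵢ·n₁ᵢ/nᵢ), with n₁ᵢ = aᵢ+bᵢ (exposed), n₀ᵢ = cᵢ+dᵢ (unexposed), nᵢ = n₁ᵢ+n₀ᵢ.
Stratum 1 (≤ High school): n₁ = 285, n₀ = 380, n = 665; a·n₀/n = 206·380/665 = 117.7143; c·n₁/n = 159·285/665 = 68.1429
Stratum 2 (Some college): n₁ = 72, n₀ = 253, n = 325; a·n₀/n = 58·253/325 = 45.1508; c·n₁/n = 95·72/325 = 21.0462
Stratum 3 (≥ Bachelor's): n₁ = 285, n₀ = 206, n = 491; a·n₀/n = 139·206/491 = 58.3177; c·n₁/n = 40·285/491 = 23.2179
RR_MH = (117.7143 + 45.1508 + 58.3177) / (68.1429 + 21.0462 + 23.2179) = 221.1828 / 112.4069 = 1.96770

1.97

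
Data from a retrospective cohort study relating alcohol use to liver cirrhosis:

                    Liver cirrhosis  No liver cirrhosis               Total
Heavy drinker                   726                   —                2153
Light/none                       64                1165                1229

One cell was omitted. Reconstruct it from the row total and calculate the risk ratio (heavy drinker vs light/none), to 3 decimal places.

6.475

The missing cell is in the exposed row: 2153 − 726 = 1427.
So a = 726, b = 1427, c = 64, d = 1165.
RR = [a/(a+b)] / [c/(c+d)] = (726/2153) / (64/1229) = 0.33720/0.05207 = 6.47537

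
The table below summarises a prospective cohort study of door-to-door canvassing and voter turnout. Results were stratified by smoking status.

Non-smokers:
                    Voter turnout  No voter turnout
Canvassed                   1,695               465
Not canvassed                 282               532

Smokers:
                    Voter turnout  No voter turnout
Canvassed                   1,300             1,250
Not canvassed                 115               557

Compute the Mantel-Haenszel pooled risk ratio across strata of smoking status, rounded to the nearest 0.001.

RR_MH = Σ(aᵢ·n₀ᵢ/nᵢ) / Σ(cᵢ·n₁ᵢ/nᵢ), with n₁ᵢ = aᵢ+bᵢ (exposed), n₀ᵢ = cᵢ+dᵢ (unexposed), nᵢ = n₁ᵢ+n₀ᵢ.
Stratum 1 (Non-smokers): n₁ = 2160, n₀ = 814, n = 2974; a·n₀/n = 1695·814/2974 = 463.9307; c·n₁/n = 282·2160/2974 = 204.8151
Stratum 2 (Smokers): n₁ = 2550, n₀ = 672, n = 3222; a·n₀/n = 1300·672/3222 = 271.1359; c·n₁/n = 115·2550/3222 = 91.0149
RR_MH = (463.9307 + 271.1359) / (204.8151 + 91.0149) = 735.0667 / 295.8300 = 2.48476

2.485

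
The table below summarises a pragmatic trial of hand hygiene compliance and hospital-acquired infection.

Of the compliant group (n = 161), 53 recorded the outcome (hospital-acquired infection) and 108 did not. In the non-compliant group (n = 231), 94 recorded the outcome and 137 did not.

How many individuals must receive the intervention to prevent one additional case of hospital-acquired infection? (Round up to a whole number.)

Risk in treated group = 53/161 = 0.32919; risk in control = 94/231 = 0.40693.
Absolute risk reduction = 0.40693 − 0.32919 = 0.07773
NNT = 1 / ARR = 1 / 0.07773 = 12.864 → round up → 13

13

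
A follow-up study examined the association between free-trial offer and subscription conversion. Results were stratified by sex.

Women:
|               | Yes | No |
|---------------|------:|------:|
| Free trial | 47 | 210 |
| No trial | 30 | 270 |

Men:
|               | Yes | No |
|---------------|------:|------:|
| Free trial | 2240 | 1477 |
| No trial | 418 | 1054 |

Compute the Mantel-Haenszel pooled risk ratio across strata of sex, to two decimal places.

2.11

RR_MH = Σ(aᵢ·n₀ᵢ/nᵢ) / Σ(cᵢ·n₁ᵢ/nᵢ), with n₁ᵢ = aᵢ+bᵢ (exposed), n₀ᵢ = cᵢ+dᵢ (unexposed), nᵢ = n₁ᵢ+n₀ᵢ.
Stratum 1 (Women): n₁ = 257, n₀ = 300, n = 557; a·n₀/n = 47·300/557 = 25.3142; c·n₁/n = 30·257/557 = 13.8420
Stratum 2 (Men): n₁ = 3717, n₀ = 1472, n = 5189; a·n₀/n = 2240·1472/5189 = 635.4365; c·n₁/n = 418·3717/5189 = 299.4230
RR_MH = (25.3142 + 635.4365) / (13.8420 + 299.4230) = 660.7507 / 313.2650 = 2.10924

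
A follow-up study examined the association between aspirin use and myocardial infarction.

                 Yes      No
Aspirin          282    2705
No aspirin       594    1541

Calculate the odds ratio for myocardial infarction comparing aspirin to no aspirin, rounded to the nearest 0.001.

Cells: a = 282, b = 2705, c = 594, d = 1541.
OR = (a·d)/(b·c) = (282 × 1541) / (2705 × 594) = 434562 / 1606770 = 0.27046
Exposure is associated with lower odds of myocardial infarction (OR = 0.27 < 1).

0.270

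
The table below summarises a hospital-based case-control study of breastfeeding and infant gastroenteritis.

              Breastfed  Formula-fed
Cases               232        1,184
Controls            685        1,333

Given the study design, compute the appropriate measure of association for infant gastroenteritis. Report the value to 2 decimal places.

0.38

Reading the table with exposure as columns: a = 232 (Breastfed, case), b = 685 (Breastfed, non-case), c = 1184 (Formula-fed, case), d = 1333.
This is a hospital-based case-control study: participants were sampled on outcome status, so risks in the source population cannot be estimated directly — relative risk is not valid here. The odds ratio is the appropriate measure.
OR = (a·d)/(b·c) = (232 × 1333) / (685 × 1184) = 309256 / 811040 = 0.38131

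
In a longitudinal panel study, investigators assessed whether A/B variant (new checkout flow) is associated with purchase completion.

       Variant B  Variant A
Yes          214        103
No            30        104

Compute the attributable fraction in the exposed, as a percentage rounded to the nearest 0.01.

43.27

Reading the table with exposure as columns: a = 214 (Variant B, case), b = 30 (Variant B, non-case), c = 103 (Variant A, case), d = 104.
Risk in exposed = 214/244 = 0.87705; risk in unexposed = 103/207 = 0.49758.
RR = 0.87705/0.49758 = 1.76261
AR% = (RR − 1)/RR × 100 = (1.76261 − 1)/1.76261 × 100 = 43.2661%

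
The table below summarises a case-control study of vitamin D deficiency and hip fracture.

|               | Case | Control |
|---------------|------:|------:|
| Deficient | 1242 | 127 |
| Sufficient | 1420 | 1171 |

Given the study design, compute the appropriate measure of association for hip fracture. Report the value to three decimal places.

8.065

Cells: a = 1242, b = 127, c = 1420, d = 1171.
This is a case-control study: participants were sampled on outcome status, so risks in the source population cannot be estimated directly — relative risk is not valid here. The odds ratio is the appropriate measure.
OR = (a·d)/(b·c) = (1242 × 1171) / (127 × 1420) = 1454382 / 180340 = 8.06467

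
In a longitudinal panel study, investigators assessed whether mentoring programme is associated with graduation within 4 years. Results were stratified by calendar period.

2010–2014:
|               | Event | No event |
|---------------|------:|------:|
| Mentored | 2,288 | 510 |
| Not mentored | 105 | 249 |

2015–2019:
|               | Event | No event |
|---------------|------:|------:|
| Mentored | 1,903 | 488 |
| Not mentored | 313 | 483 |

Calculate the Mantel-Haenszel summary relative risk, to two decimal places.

2.23

RR_MH = Σ(aᵢ·n₀ᵢ/nᵢ) / Σ(cᵢ·n₁ᵢ/nᵢ), with n₁ᵢ = aᵢ+bᵢ (exposed), n₀ᵢ = cᵢ+dᵢ (unexposed), nᵢ = n₁ᵢ+n₀ᵢ.
Stratum 1 (2010–2014): n₁ = 2798, n₀ = 354, n = 3152; a·n₀/n = 2288·354/3152 = 256.9645; c·n₁/n = 105·2798/3152 = 93.2075
Stratum 2 (2015–2019): n₁ = 2391, n₀ = 796, n = 3187; a·n₀/n = 1903·796/3187 = 475.3022; c·n₁/n = 313·2391/3187 = 234.8237
RR_MH = (256.9645 + 475.3022) / (93.2075 + 234.8237) = 732.2666 / 328.0311 = 2.23231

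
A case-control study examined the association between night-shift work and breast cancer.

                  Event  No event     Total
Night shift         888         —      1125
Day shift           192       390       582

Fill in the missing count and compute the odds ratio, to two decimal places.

The missing cell is in the exposed row: 1125 − 888 = 237.
So a = 888, b = 237, c = 192, d = 390.
OR = (a·d)/(b·c) = (888 × 390) / (237 × 192) = 346320 / 45504 = 7.61076

7.61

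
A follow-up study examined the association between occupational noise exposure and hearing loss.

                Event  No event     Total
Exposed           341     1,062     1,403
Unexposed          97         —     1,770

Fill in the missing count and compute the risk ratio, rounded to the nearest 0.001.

4.435

The missing cell is in the unexposed row: 1770 − 97 = 1673.
So a = 341, b = 1062, c = 97, d = 1673.
RR = [a/(a+b)] / [c/(c+d)] = (341/1403) / (97/1770) = 0.24305/0.05480 = 4.43505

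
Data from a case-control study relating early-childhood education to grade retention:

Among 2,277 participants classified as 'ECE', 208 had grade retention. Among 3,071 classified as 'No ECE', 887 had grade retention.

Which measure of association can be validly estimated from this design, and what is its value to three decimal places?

From the description: a = 208, b = 2069, c = 887, d = 2184.
This is a case-control study: participants were sampled on outcome status, so risks in the source population cannot be estimated directly — relative risk is not valid here. The odds ratio is the appropriate measure.
OR = (a·d)/(b·c) = (208 × 2184) / (2069 × 887) = 454272 / 1835203 = 0.24753

0.248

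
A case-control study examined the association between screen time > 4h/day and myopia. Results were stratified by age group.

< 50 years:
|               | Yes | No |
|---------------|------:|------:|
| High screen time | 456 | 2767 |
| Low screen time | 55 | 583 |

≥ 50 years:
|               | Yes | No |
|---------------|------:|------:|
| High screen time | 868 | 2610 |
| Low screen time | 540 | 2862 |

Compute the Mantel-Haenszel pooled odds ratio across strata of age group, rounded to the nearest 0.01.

1.76

OR_MH = Σ(aᵢdᵢ/nᵢ) / Σ(bᵢcᵢ/nᵢ), where nᵢ is the stratum total.
Stratum 1 (< 50 years): n = 3861; a·d/n = 456·583/3861 = 68.8547; b·c/n = 2767·55/3861 = 39.4160
Stratum 2 (≥ 50 years): n = 6880; a·d/n = 868·2862/6880 = 361.0779; b·c/n = 2610·540/6880 = 204.8547
OR_MH = (68.8547 + 361.0779) / (39.4160 + 204.8547) = 429.9326 / 244.2706 = 1.76007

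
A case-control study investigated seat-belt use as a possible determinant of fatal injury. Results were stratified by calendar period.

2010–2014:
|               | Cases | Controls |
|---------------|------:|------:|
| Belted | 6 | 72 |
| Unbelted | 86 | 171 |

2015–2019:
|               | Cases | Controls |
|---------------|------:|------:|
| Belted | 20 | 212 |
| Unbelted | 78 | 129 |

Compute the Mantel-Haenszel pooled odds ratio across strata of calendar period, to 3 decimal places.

OR_MH = Σ(aᵢdᵢ/nᵢ) / Σ(bᵢcᵢ/nᵢ), where nᵢ is the stratum total.
Stratum 1 (2010–2014): n = 335; a·d/n = 6·171/335 = 3.0627; b·c/n = 72·86/335 = 18.4836
Stratum 2 (2015–2019): n = 439; a·d/n = 20·129/439 = 5.8770; b·c/n = 212·78/439 = 37.6674
OR_MH = (3.0627 + 5.8770) / (18.4836 + 37.6674) = 8.9397 / 56.1510 = 0.15921

0.159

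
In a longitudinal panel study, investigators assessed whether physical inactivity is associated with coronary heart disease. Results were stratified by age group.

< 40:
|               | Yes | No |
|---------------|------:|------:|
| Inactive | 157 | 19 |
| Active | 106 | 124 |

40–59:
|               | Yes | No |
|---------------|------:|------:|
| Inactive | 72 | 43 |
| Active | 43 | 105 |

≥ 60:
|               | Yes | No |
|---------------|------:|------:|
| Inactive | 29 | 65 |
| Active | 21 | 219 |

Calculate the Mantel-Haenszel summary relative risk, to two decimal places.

2.13

RR_MH = Σ(aᵢ·n₀ᵢ/nᵢ) / Σ(cᵢ·n₁ᵢ/nᵢ), with n₁ᵢ = aᵢ+bᵢ (exposed), n₀ᵢ = cᵢ+dᵢ (unexposed), nᵢ = n₁ᵢ+n₀ᵢ.
Stratum 1 (< 40): n₁ = 176, n₀ = 230, n = 406; a·n₀/n = 157·230/406 = 88.9409; c·n₁/n = 106·176/406 = 45.9507
Stratum 2 (40–59): n₁ = 115, n₀ = 148, n = 263; a·n₀/n = 72·148/263 = 40.5171; c·n₁/n = 43·115/263 = 18.8023
Stratum 3 (≥ 60): n₁ = 94, n₀ = 240, n = 334; a·n₀/n = 29·240/334 = 20.8383; c·n₁/n = 21·94/334 = 5.9102
RR_MH = (88.9409 + 40.5171 + 20.8383) / (45.9507 + 18.8023 + 5.9102) = 150.2963 / 70.6632 = 2.12694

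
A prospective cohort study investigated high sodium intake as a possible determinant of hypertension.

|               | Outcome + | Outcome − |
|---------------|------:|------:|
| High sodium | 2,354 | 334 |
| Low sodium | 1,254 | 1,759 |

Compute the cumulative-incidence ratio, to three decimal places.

Cells: a = 2354, b = 334, c = 1254, d = 1759.
Risk in exposed = 2354/2688 = 0.87574; risk in unexposed = 1254/3013 = 0.41620.
RR = 0.87574 / 0.41620 = 2.10416
The risk among the exposed is 2.10 times that among the unexposed.

2.104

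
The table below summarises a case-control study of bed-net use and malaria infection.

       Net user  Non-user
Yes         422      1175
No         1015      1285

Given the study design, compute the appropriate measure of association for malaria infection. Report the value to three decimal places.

0.455

Reading the table with exposure as columns: a = 422 (Net user, case), b = 1015 (Net user, non-case), c = 1175 (Non-user, case), d = 1285.
This is a case-control study: participants were sampled on outcome status, so risks in the source population cannot be estimated directly — relative risk is not valid here. The odds ratio is the appropriate measure.
OR = (a·d)/(b·c) = (422 × 1285) / (1015 × 1175) = 542270 / 1192625 = 0.45469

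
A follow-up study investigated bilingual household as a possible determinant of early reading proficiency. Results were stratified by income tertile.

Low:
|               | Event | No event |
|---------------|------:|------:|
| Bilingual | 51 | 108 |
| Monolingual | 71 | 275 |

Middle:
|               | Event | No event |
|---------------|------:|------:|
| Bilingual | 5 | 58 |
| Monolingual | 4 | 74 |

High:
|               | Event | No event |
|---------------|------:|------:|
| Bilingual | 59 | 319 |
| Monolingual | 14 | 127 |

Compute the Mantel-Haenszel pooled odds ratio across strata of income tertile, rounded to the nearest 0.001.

OR_MH = Σ(aᵢdᵢ/nᵢ) / Σ(bᵢcᵢ/nᵢ), where nᵢ is the stratum total.
Stratum 1 (Low): n = 505; a·d/n = 51·275/505 = 27.7723; b·c/n = 108·71/505 = 15.1842
Stratum 2 (Middle): n = 141; a·d/n = 5·74/141 = 2.6241; b·c/n = 58·4/141 = 1.6454
Stratum 3 (High): n = 519; a·d/n = 59·127/519 = 14.4374; b·c/n = 319·14/519 = 8.6050
OR_MH = (27.7723 + 2.6241 + 14.4374) / (15.1842 + 1.6454 + 8.6050) = 44.8338 / 25.4346 = 1.76271

1.763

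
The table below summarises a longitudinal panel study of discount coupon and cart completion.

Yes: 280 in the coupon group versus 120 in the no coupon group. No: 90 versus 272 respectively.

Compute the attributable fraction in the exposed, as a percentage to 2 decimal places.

59.55

From the description: a = 280, b = 90, c = 120, d = 272.
Risk in exposed = 280/370 = 0.75676; risk in unexposed = 120/392 = 0.30612.
RR = 0.75676/0.30612 = 2.47207
AR% = (RR − 1)/RR × 100 = (2.47207 − 1)/2.47207 × 100 = 59.5481%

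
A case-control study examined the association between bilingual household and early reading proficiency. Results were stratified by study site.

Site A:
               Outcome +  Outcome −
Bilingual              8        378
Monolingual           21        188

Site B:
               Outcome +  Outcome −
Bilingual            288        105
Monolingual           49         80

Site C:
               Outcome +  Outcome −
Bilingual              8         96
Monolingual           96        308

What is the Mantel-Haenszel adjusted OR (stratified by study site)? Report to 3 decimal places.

1.246

OR_MH = Σ(aᵢdᵢ/nᵢ) / Σ(bᵢcᵢ/nᵢ), where nᵢ is the stratum total.
Stratum 1 (Site A): n = 595; a·d/n = 8·188/595 = 2.5277; b·c/n = 378·21/595 = 13.3412
Stratum 2 (Site B): n = 522; a·d/n = 288·80/522 = 44.1379; b·c/n = 105·49/522 = 9.8563
Stratum 3 (Site C): n = 508; a·d/n = 8·308/508 = 4.8504; b·c/n = 96·96/508 = 18.1417
OR_MH = (2.5277 + 44.1379 + 4.8504) / (13.3412 + 9.8563 + 18.1417) = 51.5161 / 41.3392 = 1.24618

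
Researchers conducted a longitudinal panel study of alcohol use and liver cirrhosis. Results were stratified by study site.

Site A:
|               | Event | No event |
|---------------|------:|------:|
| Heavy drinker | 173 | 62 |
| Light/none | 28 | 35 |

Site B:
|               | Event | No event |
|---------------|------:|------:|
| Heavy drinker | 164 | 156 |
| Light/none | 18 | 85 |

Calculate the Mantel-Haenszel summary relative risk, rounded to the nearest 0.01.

RR_MH = Σ(aᵢ·n₀ᵢ/nᵢ) / Σ(cᵢ·n₁ᵢ/nᵢ), with n₁ᵢ = aᵢ+bᵢ (exposed), n₀ᵢ = cᵢ+dᵢ (unexposed), nᵢ = n₁ᵢ+n₀ᵢ.
Stratum 1 (Site A): n₁ = 235, n₀ = 63, n = 298; a·n₀/n = 173·63/298 = 36.5738; c·n₁/n = 28·235/298 = 22.0805
Stratum 2 (Site B): n₁ = 320, n₀ = 103, n = 423; a·n₀/n = 164·103/423 = 39.9338; c·n₁/n = 18·320/423 = 13.6170
RR_MH = (36.5738 + 39.9338) / (22.0805 + 13.6170) = 76.5076 / 35.6976 = 2.14322

2.14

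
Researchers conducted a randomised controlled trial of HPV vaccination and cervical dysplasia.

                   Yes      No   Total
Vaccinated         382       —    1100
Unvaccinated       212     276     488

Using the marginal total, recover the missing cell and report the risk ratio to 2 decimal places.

The missing cell is in the exposed row: 1100 − 382 = 718.
So a = 382, b = 718, c = 212, d = 276.
RR = [a/(a+b)] / [c/(c+d)] = (382/1100) / (212/488) = 0.34727/0.43443 = 0.79938

0.80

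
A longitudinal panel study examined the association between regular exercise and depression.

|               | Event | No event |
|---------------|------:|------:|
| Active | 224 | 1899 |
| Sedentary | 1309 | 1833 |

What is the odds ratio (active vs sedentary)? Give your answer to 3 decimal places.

Cells: a = 224, b = 1899, c = 1309, d = 1833.
OR = (a·d)/(b·c) = (224 × 1833) / (1899 × 1309) = 410592 / 2485791 = 0.16518
Exposure is associated with lower odds of depression (OR = 0.17 < 1).

0.165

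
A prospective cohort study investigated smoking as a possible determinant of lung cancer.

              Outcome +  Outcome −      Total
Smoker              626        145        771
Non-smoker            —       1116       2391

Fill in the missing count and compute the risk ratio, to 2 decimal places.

1.52

The missing cell is in the unexposed row: 2391 − 1116 = 1275.
So a = 626, b = 145, c = 1275, d = 1116.
RR = [a/(a+b)] / [c/(c+d)] = (626/771) / (1275/2391) = 0.81193/0.53325 = 1.52261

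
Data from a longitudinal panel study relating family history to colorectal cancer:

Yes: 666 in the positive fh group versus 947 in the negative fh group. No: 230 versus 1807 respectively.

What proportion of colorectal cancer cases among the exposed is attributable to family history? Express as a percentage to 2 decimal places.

From the description: a = 666, b = 230, c = 947, d = 1807.
Risk in exposed = 666/896 = 0.74330; risk in unexposed = 947/2754 = 0.34386.
RR = 0.74330/0.34386 = 2.16162
AR% = (RR − 1)/RR × 100 = (2.16162 − 1)/2.16162 × 100 = 53.7385%

53.74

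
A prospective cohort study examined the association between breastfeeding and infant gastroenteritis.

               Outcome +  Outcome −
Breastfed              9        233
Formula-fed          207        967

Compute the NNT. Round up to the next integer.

8

Risk in treated group = 9/242 = 0.03719; risk in control = 207/1174 = 0.17632.
Absolute risk reduction = 0.17632 − 0.03719 = 0.13913
NNT = 1 / ARR = 1 / 0.13913 = 7.188 → round up → 8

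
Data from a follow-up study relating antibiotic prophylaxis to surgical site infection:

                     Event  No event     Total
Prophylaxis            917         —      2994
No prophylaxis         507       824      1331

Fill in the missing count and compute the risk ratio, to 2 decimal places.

0.80

The missing cell is in the exposed row: 2994 − 917 = 2077.
So a = 917, b = 2077, c = 507, d = 824.
RR = [a/(a+b)] / [c/(c+d)] = (917/2994) / (507/1331) = 0.30628/0.38092 = 0.80406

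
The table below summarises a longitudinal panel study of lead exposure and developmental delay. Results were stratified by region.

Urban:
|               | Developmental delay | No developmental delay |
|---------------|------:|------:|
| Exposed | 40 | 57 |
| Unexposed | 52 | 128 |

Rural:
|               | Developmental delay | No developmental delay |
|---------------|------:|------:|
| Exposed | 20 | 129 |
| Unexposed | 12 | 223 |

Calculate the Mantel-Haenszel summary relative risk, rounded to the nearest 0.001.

1.672

RR_MH = Σ(aᵢ·n₀ᵢ/nᵢ) / Σ(cᵢ·n₁ᵢ/nᵢ), with n₁ᵢ = aᵢ+bᵢ (exposed), n₀ᵢ = cᵢ+dᵢ (unexposed), nᵢ = n₁ᵢ+n₀ᵢ.
Stratum 1 (Urban): n₁ = 97, n₀ = 180, n = 277; a·n₀/n = 40·180/277 = 25.9928; c·n₁/n = 52·97/277 = 18.2094
Stratum 2 (Rural): n₁ = 149, n₀ = 235, n = 384; a·n₀/n = 20·235/384 = 12.2396; c·n₁/n = 12·149/384 = 4.6562
RR_MH = (25.9928 + 12.2396) / (18.2094 + 4.6562) = 38.2324 / 22.8656 = 1.67204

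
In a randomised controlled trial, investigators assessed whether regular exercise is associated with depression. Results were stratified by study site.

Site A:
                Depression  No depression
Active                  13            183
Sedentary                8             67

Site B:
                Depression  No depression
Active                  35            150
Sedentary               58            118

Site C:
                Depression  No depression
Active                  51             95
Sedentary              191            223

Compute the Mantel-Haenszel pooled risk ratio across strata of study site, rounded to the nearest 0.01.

0.68

RR_MH = Σ(aᵢ·n₀ᵢ/nᵢ) / Σ(cᵢ·n₁ᵢ/nᵢ), with n₁ᵢ = aᵢ+bᵢ (exposed), n₀ᵢ = cᵢ+dᵢ (unexposed), nᵢ = n₁ᵢ+n₀ᵢ.
Stratum 1 (Site A): n₁ = 196, n₀ = 75, n = 271; a·n₀/n = 13·75/271 = 3.5978; c·n₁/n = 8·196/271 = 5.7860
Stratum 2 (Site B): n₁ = 185, n₀ = 176, n = 361; a·n₀/n = 35·176/361 = 17.0637; c·n₁/n = 58·185/361 = 29.7230
Stratum 3 (Site C): n₁ = 146, n₀ = 414, n = 560; a·n₀/n = 51·414/560 = 37.7036; c·n₁/n = 191·146/560 = 49.7964
RR_MH = (3.5978 + 17.0637 + 37.7036) / (5.7860 + 29.7230 + 49.7964) = 58.3651 / 85.3054 = 0.68419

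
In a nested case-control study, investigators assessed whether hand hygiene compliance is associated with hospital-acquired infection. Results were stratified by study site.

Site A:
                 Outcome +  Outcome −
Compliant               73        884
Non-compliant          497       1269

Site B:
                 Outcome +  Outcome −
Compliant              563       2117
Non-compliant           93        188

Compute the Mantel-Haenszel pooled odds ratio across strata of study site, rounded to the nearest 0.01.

0.31

OR_MH = Σ(aᵢdᵢ/nᵢ) / Σ(bᵢcᵢ/nᵢ), where nᵢ is the stratum total.
Stratum 1 (Site A): n = 2723; a·d/n = 73·1269/2723 = 34.0202; b·c/n = 884·497/2723 = 161.3470
Stratum 2 (Site B): n = 2961; a·d/n = 563·188/2961 = 35.7460; b·c/n = 2117·93/2961 = 66.4914
OR_MH = (34.0202 + 35.7460) / (161.3470 + 66.4914) = 69.7662 / 227.8384 = 0.30621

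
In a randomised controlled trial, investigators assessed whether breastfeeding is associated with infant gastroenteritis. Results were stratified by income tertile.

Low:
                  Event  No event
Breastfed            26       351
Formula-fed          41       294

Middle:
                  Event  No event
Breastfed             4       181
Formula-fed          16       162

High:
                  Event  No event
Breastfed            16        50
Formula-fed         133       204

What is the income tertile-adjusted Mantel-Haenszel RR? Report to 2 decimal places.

RR_MH = Σ(aᵢ·n₀ᵢ/nᵢ) / Σ(cᵢ·n₁ᵢ/nᵢ), with n₁ᵢ = aᵢ+bᵢ (exposed), n₀ᵢ = cᵢ+dᵢ (unexposed), nᵢ = n₁ᵢ+n₀ᵢ.
Stratum 1 (Low): n₁ = 377, n₀ = 335, n = 712; a·n₀/n = 26·335/712 = 12.2331; c·n₁/n = 41·377/712 = 21.7093
Stratum 2 (Middle): n₁ = 185, n₀ = 178, n = 363; a·n₀/n = 4·178/363 = 1.9614; c·n₁/n = 16·185/363 = 8.1543
Stratum 3 (High): n₁ = 66, n₀ = 337, n = 403; a·n₀/n = 16·337/403 = 13.3797; c·n₁/n = 133·66/403 = 21.7816
RR_MH = (12.2331 + 1.9614 + 13.3797) / (21.7093 + 8.1543 + 21.7816) = 27.5742 / 51.6452 = 0.53392

0.53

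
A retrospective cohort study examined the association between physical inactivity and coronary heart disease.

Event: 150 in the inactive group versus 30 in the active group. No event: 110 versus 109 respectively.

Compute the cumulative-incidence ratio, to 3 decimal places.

From the description: a = 150, b = 110, c = 30, d = 109.
Risk in exposed = 150/260 = 0.57692; risk in unexposed = 30/139 = 0.21583.
RR = 0.57692 / 0.21583 = 2.67308
The risk among the exposed is 2.67 times that among the unexposed.

2.673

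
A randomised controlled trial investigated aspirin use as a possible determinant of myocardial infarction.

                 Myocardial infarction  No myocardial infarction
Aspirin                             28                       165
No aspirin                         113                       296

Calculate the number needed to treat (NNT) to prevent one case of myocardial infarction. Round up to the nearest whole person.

8

Risk in treated group = 28/193 = 0.14508; risk in control = 113/409 = 0.27628.
Absolute risk reduction = 0.27628 − 0.14508 = 0.13121
NNT = 1 / ARR = 1 / 0.13121 = 7.622 → round up → 8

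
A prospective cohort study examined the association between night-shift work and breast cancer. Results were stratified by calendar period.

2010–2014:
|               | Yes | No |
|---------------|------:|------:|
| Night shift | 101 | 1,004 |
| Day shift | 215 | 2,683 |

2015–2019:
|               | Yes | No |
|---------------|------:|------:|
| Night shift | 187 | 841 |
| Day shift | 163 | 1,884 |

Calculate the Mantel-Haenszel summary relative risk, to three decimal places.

RR_MH = Σ(aᵢ·n₀ᵢ/nᵢ) / Σ(cᵢ·n₁ᵢ/nᵢ), with n₁ᵢ = aᵢ+bᵢ (exposed), n₀ᵢ = cᵢ+dᵢ (unexposed), nᵢ = n₁ᵢ+n₀ᵢ.
Stratum 1 (2010–2014): n₁ = 1105, n₀ = 2898, n = 4003; a·n₀/n = 101·2898/4003 = 73.1197; c·n₁/n = 215·1105/4003 = 59.3492
Stratum 2 (2015–2019): n₁ = 1028, n₀ = 2047, n = 3075; a·n₀/n = 187·2047/3075 = 124.4842; c·n₁/n = 163·1028/3075 = 54.4924
RR_MH = (73.1197 + 124.4842) / (59.3492 + 54.4924) = 197.6039 / 113.8416 = 1.73578

1.736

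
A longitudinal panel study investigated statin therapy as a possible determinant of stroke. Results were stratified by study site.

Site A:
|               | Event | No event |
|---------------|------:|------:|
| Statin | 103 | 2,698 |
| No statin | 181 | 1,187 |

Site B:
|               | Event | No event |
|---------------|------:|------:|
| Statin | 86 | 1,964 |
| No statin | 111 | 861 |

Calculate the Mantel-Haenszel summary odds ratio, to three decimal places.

OR_MH = Σ(aᵢdᵢ/nᵢ) / Σ(bᵢcᵢ/nᵢ), where nᵢ is the stratum total.
Stratum 1 (Site A): n = 4169; a·d/n = 103·1187/4169 = 29.3262; b·c/n = 2698·181/4169 = 117.1355
Stratum 2 (Site B): n = 3022; a·d/n = 86·861/3022 = 24.5023; b·c/n = 1964·111/3022 = 72.1390
OR_MH = (29.3262 + 24.5023) / (117.1355 + 72.1390) = 53.8285 / 189.2745 = 0.28439

0.284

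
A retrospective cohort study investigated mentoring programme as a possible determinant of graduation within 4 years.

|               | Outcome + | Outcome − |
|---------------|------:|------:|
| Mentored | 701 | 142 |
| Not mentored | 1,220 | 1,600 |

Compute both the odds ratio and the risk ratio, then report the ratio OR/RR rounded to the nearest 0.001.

3.368

Cells: a = 701, b = 142, c = 1220, d = 1600.
OR = (701·1600)/(142·1220) = 1121600/173240 = 6.47426
Risk in exposed = 701/843 = 0.83155; risk in unexposed = 1220/2820 = 0.43262; RR = 1.92212
OR/RR = 6.47426 / 1.92212 = 3.36829
The outcome is not rare, so the OR lies further from 1 than the RR.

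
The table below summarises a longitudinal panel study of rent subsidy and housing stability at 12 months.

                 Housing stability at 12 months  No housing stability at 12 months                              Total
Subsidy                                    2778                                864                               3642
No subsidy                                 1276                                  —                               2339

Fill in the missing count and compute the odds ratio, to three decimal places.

The missing cell is in the unexposed row: 2339 − 1276 = 1063.
So a = 2778, b = 864, c = 1276, d = 1063.
OR = (a·d)/(b·c) = (2778 × 1063) / (864 × 1276) = 2953014 / 1102464 = 2.67856

2.679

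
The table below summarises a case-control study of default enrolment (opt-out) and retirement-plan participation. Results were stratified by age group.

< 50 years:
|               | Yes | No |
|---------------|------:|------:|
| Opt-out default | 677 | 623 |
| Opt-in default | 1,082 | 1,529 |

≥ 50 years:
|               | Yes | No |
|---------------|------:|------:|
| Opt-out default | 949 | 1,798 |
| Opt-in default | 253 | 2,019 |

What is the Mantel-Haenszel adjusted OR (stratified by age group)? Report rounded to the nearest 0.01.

2.46

OR_MH = Σ(aᵢdᵢ/nᵢ) / Σ(bᵢcᵢ/nᵢ), where nᵢ is the stratum total.
Stratum 1 (< 50 years): n = 3911; a·d/n = 677·1529/3911 = 264.6722; b·c/n = 623·1082/3911 = 172.3564
Stratum 2 (≥ 50 years): n = 5019; a·d/n = 949·2019/5019 = 381.7555; b·c/n = 1798·253/5019 = 90.6344
OR_MH = (264.6722 + 381.7555) / (172.3564 + 90.6344) = 646.4277 / 262.9908 = 2.45799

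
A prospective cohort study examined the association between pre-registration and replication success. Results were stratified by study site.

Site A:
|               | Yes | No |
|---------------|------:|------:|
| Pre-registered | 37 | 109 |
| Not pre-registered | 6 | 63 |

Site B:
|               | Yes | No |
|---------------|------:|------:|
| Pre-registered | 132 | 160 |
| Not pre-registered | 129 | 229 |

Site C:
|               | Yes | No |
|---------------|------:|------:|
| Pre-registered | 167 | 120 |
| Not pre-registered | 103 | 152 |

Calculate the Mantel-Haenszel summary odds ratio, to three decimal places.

OR_MH = Σ(aᵢdᵢ/nᵢ) / Σ(bᵢcᵢ/nᵢ), where nᵢ is the stratum total.
Stratum 1 (Site A): n = 215; a·d/n = 37·63/215 = 10.8419; b·c/n = 109·6/215 = 3.0419
Stratum 2 (Site B): n = 650; a·d/n = 132·229/650 = 46.5046; b·c/n = 160·129/650 = 31.7538
Stratum 3 (Site C): n = 542; a·d/n = 167·152/542 = 46.8339; b·c/n = 120·103/542 = 22.8044
OR_MH = (10.8419 + 46.5046 + 46.8339) / (3.0419 + 31.7538 + 22.8044) = 104.1804 / 57.6001 = 1.80868

1.809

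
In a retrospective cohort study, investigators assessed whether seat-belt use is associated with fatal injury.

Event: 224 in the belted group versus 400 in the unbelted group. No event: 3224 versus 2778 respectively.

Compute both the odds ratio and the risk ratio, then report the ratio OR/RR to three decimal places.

0.935

From the description: a = 224, b = 3224, c = 400, d = 2778.
OR = (224·2778)/(3224·400) = 622272/1289600 = 0.48253
Risk in exposed = 224/3448 = 0.06497; risk in unexposed = 400/3178 = 0.12587; RR = 0.51615
OR/RR = 0.48253 / 0.51615 = 0.93487
The outcome is not rare, so the OR lies further from 1 than the RR.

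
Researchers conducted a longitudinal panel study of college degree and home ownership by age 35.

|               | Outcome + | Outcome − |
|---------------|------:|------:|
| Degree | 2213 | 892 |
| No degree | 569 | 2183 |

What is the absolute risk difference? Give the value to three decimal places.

0.506

Cells: a = 2213, b = 892, c = 569, d = 2183.
Risk in exposed = 2213/3105 = 0.712721; risk in unexposed = 569/2752 = 0.206759.
Risk difference = 0.712721 − 0.206759 = 0.505963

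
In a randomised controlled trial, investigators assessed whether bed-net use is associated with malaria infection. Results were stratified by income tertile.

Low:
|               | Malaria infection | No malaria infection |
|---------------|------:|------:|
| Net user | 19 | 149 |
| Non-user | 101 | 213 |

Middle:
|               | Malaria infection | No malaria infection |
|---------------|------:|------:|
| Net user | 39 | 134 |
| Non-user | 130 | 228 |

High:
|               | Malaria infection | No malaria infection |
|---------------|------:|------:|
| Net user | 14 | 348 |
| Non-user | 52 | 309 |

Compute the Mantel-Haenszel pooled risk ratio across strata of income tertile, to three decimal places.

RR_MH = Σ(aᵢ·n₀ᵢ/nᵢ) / Σ(cᵢ·n₁ᵢ/nᵢ), with n₁ᵢ = aᵢ+bᵢ (exposed), n₀ᵢ = cᵢ+dᵢ (unexposed), nᵢ = n₁ᵢ+n₀ᵢ.
Stratum 1 (Low): n₁ = 168, n₀ = 314, n = 482; a·n₀/n = 19·314/482 = 12.3776; c·n₁/n = 101·168/482 = 35.2033
Stratum 2 (Middle): n₁ = 173, n₀ = 358, n = 531; a·n₀/n = 39·358/531 = 26.2938; c·n₁/n = 130·173/531 = 42.3540
Stratum 3 (High): n₁ = 362, n₀ = 361, n = 723; a·n₀/n = 14·361/723 = 6.9903; c·n₁/n = 52·362/723 = 26.0360
RR_MH = (12.3776 + 26.2938 + 6.9903) / (35.2033 + 42.3540 + 26.0360) = 45.6617 / 103.5933 = 0.44078

0.441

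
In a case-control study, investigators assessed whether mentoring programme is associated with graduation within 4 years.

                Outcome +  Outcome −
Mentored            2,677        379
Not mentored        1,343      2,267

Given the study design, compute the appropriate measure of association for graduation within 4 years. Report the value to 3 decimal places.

Cells: a = 2677, b = 379, c = 1343, d = 2267.
This is a case-control study: participants were sampled on outcome status, so risks in the source population cannot be estimated directly — relative risk is not valid here. The odds ratio is the appropriate measure.
OR = (a·d)/(b·c) = (2677 × 2267) / (379 × 1343) = 6068759 / 508997 = 11.92298

11.923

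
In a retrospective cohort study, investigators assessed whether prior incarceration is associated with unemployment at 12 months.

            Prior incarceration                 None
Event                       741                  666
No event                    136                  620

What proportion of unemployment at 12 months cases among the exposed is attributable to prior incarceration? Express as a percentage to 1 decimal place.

Reading the table with exposure as columns: a = 741 (Prior incarceration, case), b = 136 (Prior incarceration, non-case), c = 666 (None, case), d = 620.
Risk in exposed = 741/877 = 0.84493; risk in unexposed = 666/1286 = 0.51788.
RR = 0.84493/0.51788 = 1.63149
AR% = (RR − 1)/RR × 100 = (1.63149 − 1)/1.63149 × 100 = 38.7065%

38.7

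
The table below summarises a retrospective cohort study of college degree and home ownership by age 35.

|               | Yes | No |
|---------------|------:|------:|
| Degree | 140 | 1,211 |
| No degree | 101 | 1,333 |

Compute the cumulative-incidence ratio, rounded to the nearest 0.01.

Cells: a = 140, b = 1211, c = 101, d = 1333.
Risk in exposed = 140/1351 = 0.10363; risk in unexposed = 101/1434 = 0.07043.
RR = 0.10363 / 0.07043 = 1.47130
The risk among the exposed is 1.47 times that among the unexposed.

1.47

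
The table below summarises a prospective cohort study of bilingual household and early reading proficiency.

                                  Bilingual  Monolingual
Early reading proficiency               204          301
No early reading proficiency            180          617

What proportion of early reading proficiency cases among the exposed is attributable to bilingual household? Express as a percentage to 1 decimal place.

38.3

Reading the table with exposure as columns: a = 204 (Bilingual, case), b = 180 (Bilingual, non-case), c = 301 (Monolingual, case), d = 617.
Risk in exposed = 204/384 = 0.53125; risk in unexposed = 301/918 = 0.32789.
RR = 0.53125/0.32789 = 1.62022
AR% = (RR − 1)/RR × 100 = (1.62022 − 1)/1.62022 × 100 = 38.2801%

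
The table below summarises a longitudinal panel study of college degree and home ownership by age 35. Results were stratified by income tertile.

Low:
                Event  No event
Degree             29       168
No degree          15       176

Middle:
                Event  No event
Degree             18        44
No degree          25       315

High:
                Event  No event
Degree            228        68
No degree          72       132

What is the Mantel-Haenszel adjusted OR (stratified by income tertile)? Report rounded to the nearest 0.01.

OR_MH = Σ(aᵢdᵢ/nᵢ) / Σ(bᵢcᵢ/nᵢ), where nᵢ is the stratum total.
Stratum 1 (Low): n = 388; a·d/n = 29·176/388 = 13.1546; b·c/n = 168·15/388 = 6.4948
Stratum 2 (Middle): n = 402; a·d/n = 18·315/402 = 14.1045; b·c/n = 44·25/402 = 2.7363
Stratum 3 (High): n = 500; a·d/n = 228·132/500 = 60.1920; b·c/n = 68·72/500 = 9.7920
OR_MH = (13.1546 + 14.1045 + 60.1920) / (6.4948 + 2.7363 + 9.7920) = 87.4511 / 19.0232 = 4.59709

4.60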